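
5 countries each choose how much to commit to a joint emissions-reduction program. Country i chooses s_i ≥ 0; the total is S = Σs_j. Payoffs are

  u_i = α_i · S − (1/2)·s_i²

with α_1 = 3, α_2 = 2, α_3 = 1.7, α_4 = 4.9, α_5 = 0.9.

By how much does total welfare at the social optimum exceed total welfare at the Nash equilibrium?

254.73

Country i's FOC: ∂u_i/∂s_i = α_i − s_i = 0, so s_i* = α_i.
NE contributions = (3, 2, 1.7, 4.9, 0.9); S = 12.5.
W^NE = (Σα)·S − ½Σα_i² = 12.5² − ½·40.71 = 135.895.
Planner sets s_i = Σα_j = 12.5 for every i, so S^SO = 5·12.5 = 62.5.
W^SO = (Σα)·S^SO − ½·5·(Σα)² = (5/2)·12.5² = 390.625.
Deadweight loss = W^SO − W^NE = 254.73.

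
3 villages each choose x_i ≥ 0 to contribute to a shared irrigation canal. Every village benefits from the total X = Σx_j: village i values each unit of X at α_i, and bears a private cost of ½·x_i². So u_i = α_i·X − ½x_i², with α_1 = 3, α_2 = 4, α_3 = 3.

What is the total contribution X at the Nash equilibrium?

Village i's FOC: ∂u_i/∂x_i = α_i − x_i = 0, so x_i* = α_i.
NE contributions = (3, 4, 3); X = 10.

10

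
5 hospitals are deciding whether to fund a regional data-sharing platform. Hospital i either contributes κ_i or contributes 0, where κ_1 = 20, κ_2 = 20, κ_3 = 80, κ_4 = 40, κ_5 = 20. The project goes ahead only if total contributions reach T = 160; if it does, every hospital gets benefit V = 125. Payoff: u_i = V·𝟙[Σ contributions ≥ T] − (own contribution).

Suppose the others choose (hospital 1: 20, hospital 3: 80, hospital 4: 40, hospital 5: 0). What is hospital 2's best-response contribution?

20

Others' total = 140. Contributing 20 brings total to 160 ≥ 160: gain V − κ_2 = 105.
Best response: 20.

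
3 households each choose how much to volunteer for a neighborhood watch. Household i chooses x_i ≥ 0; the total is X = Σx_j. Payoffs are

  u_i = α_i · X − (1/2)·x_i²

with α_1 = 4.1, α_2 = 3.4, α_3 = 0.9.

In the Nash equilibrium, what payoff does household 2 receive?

22.78

Household i's FOC: ∂u_i/∂x_i = α_i − x_i = 0, so x_i* = α_i.
NE contributions = (4.1, 3.4, 0.9); X = 8.4.
u_2 = α_2·X − ½·(x_2)² = 3.4·8.4 − ½·3.4² = 22.78.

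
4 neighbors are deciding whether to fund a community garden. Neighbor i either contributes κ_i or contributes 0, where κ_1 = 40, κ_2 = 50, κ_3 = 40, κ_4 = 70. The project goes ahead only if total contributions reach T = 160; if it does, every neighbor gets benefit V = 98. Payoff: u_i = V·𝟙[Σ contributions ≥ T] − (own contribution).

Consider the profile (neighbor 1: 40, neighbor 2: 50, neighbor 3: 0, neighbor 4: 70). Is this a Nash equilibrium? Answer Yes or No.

Yes

Total = 160 ≥ 160: provided.
Neighbor 1 (pledges 40, payoff 58): dropping to 0 → total 120, payoff 0. No gain.
Neighbor 2 (pledges 50, payoff 48): dropping to 0 → total 110, payoff 0. No gain.
Neighbor 3 (pledges 0, payoff 98): pledging 40 → total 200, payoff 58. No gain.
Neighbor 4 (pledges 70, payoff 28): dropping to 0 → total 90, payoff 0. No gain.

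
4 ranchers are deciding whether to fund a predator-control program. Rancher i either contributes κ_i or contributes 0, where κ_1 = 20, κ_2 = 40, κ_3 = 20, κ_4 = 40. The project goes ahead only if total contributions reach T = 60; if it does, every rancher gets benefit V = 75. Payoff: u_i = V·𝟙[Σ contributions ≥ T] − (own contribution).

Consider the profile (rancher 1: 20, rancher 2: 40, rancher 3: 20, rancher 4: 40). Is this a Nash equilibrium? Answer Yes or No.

No

Total = 120 ≥ 60: provided.
Rancher 1 (pledges 20, payoff 55): dropping to 0 → total 100, payoff 75. Profitable deviation.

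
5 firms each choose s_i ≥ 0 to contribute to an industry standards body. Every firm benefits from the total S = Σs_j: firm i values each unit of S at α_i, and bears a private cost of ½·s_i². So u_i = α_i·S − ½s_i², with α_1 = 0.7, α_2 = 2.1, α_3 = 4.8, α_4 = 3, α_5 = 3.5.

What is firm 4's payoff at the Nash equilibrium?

37.8

Firm i's FOC: ∂u_i/∂s_i = α_i − s_i = 0, so s_i* = α_i.
NE contributions = (0.7, 2.1, 4.8, 3, 3.5); S = 14.1.
u_4 = α_4·S − ½·(s_4)² = 3·14.1 − ½·3² = 37.8.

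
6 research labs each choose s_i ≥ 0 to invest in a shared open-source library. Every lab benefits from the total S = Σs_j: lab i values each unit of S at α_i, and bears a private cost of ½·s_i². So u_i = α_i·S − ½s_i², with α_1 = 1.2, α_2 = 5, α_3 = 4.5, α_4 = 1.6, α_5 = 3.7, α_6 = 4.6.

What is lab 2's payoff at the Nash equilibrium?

90.5

Lab i's FOC: ∂u_i/∂s_i = α_i − s_i = 0, so s_i* = α_i.
NE contributions = (1.2, 5, 4.5, 1.6, 3.7, 4.6); S = 20.6.
u_2 = α_2·S − ½·(s_2)² = 5·20.6 − ½·5² = 90.5.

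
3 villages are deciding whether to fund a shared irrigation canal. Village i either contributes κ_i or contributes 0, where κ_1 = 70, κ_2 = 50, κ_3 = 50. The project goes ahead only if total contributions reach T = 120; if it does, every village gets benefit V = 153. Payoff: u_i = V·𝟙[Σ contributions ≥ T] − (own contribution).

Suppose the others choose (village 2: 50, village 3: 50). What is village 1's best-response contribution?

70

Others' total = 100. Contributing 70 brings total to 170 ≥ 120: gain V − κ_1 = 83.
Best response: 70.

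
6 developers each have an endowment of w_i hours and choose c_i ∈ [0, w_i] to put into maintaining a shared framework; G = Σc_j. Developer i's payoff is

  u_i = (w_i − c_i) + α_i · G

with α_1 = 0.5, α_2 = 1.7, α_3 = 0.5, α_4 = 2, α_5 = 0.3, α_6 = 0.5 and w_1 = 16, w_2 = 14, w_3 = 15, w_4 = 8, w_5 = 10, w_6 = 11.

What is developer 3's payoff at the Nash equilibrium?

∂u_i/∂c_i = α_i − 1, so developer i contributes w_i if α_i > 1, else 0.
α_i > 1 for i ∈ {2, 4}; NE contributions (0, 14, 0, 8, 0, 0), G = 22.
u_3 = (15 − 0) + 0.5·22 = 26.

26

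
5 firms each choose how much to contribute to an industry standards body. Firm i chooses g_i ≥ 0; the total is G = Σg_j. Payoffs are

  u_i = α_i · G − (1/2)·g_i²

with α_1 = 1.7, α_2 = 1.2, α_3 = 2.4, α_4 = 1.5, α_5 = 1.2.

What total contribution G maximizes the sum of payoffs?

40

Planner FOC: ∂(Σu_j)/∂g_i = (Σα_j) − g_i = 0, so g_i^SO = Σα_j = 8 for every i; G^SO = 40.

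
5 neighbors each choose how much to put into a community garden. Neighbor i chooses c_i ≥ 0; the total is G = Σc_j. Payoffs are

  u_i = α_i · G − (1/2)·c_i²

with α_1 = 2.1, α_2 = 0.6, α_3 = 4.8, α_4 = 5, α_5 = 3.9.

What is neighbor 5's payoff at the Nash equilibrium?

56.355

Neighbor i's FOC: ∂u_i/∂c_i = α_i − c_i = 0, so c_i* = α_i.
NE contributions = (2.1, 0.6, 4.8, 5, 3.9); G = 16.4.
u_5 = α_5·G − ½·(c_5)² = 3.9·16.4 − ½·3.9² = 56.355.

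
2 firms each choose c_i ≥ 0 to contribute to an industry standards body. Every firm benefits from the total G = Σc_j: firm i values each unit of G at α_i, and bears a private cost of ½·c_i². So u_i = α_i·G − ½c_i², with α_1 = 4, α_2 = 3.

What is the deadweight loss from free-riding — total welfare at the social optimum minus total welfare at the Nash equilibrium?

Firm i's FOC: ∂u_i/∂c_i = α_i − c_i = 0, so c_i* = α_i.
NE contributions = (4, 3); G = 7.
W^NE = (Σα)·G − ½Σα_i² = 7² − ½·25 = 36.5.
Planner sets c_i = Σα_j = 7 for every i, so G^SO = 2·7 = 14.
W^SO = (Σα)·G^SO − ½·2·(Σα)² = (2/2)·7² = 49.
Deadweight loss = W^SO − W^NE = 12.5.

12.5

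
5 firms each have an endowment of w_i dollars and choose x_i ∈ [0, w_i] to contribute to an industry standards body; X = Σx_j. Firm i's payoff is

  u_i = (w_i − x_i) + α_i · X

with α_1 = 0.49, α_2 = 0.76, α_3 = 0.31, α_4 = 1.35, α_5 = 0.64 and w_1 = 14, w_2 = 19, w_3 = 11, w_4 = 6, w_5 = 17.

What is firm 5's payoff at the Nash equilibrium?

∂u_i/∂x_i = α_i − 1, so firm i contributes w_i if α_i > 1, else 0.
α_i > 1 for i ∈ {4}; NE contributions (0, 0, 0, 6, 0), X = 6.
u_5 = (17 − 0) + 0.64·6 = 20.84.

20.84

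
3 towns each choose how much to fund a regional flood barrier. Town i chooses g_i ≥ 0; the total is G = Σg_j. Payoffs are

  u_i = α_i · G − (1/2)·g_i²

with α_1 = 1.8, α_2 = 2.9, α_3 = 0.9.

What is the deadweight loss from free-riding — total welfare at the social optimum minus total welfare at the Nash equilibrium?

21.91

Town i's FOC: ∂u_i/∂g_i = α_i − g_i = 0, so g_i* = α_i.
NE contributions = (1.8, 2.9, 0.9); G = 5.6.
W^NE = (Σα)·G − ½Σα_i² = 5.6² − ½·12.46 = 25.13.
Planner sets g_i = Σα_j = 5.6 for every i, so G^SO = 3·5.6 = 16.8.
W^SO = (Σα)·G^SO − ½·3·(Σα)² = (3/2)·5.6² = 47.04.
Deadweight loss = W^SO − W^NE = 21.91.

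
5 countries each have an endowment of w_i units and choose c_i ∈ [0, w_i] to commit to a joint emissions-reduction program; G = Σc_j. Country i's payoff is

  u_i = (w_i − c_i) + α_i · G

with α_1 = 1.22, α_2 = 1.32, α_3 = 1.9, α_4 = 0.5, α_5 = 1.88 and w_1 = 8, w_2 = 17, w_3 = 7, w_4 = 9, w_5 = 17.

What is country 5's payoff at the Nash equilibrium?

92.12

∂u_i/∂c_i = α_i − 1, so country i contributes w_i if α_i > 1, else 0.
α_i > 1 for i ∈ {1, 2, 3, 5}; NE contributions (8, 17, 7, 0, 17), G = 49.
u_5 = (17 − 17) + 1.88·49 = 92.12.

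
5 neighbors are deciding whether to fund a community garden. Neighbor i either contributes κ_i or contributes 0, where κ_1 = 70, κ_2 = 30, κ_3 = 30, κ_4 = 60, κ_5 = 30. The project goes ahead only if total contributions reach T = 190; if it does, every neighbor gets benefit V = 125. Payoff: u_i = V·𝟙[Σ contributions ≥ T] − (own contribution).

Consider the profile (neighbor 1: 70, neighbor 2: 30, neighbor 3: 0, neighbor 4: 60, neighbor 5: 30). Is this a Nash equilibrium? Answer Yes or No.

Total = 190 ≥ 190: provided.
Neighbor 1 (pledges 70, payoff 55): dropping to 0 → total 120, payoff 0. No gain.
Neighbor 2 (pledges 30, payoff 95): dropping to 0 → total 160, payoff 0. No gain.
Neighbor 3 (pledges 0, payoff 125): pledging 30 → total 220, payoff 95. No gain.
Neighbor 4 (pledges 60, payoff 65): dropping to 0 → total 130, payoff 0. No gain.
Neighbor 5 (pledges 30, payoff 95): dropping to 0 → total 160, payoff 0. No gain.

Yes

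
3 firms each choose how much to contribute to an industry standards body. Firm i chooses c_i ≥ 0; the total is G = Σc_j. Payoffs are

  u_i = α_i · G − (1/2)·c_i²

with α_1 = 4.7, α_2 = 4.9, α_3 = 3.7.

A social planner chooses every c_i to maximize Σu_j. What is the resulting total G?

Planner FOC: ∂(Σu_j)/∂c_i = (Σα_j) − c_i = 0, so c_i^SO = Σα_j = 13.3 for every i; G^SO = 39.9.

39.9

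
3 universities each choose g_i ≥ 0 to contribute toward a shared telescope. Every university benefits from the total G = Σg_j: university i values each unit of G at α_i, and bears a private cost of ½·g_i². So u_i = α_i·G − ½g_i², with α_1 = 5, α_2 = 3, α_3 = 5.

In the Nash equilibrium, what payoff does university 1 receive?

52.5

University i's FOC: ∂u_i/∂g_i = α_i − g_i = 0, so g_i* = α_i.
NE contributions = (5, 3, 5); G = 13.
u_1 = α_1·G − ½·(g_1)² = 5·13 − ½·5² = 52.5.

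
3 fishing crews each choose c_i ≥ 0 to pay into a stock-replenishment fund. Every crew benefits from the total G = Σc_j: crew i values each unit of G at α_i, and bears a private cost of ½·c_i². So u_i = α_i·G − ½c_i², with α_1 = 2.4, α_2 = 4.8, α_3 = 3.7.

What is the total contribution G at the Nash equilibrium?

Crew i's FOC: ∂u_i/∂c_i = α_i − c_i = 0, so c_i* = α_i.
NE contributions = (2.4, 4.8, 3.7); G = 10.9.

10.9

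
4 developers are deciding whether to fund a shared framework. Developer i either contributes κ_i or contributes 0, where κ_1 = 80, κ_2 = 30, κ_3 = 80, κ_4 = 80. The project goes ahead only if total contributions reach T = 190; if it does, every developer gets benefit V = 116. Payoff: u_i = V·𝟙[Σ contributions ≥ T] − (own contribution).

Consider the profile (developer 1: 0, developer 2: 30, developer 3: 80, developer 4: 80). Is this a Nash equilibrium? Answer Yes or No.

Yes

Total = 190 ≥ 190: provided.
Developer 1 (pledges 0, payoff 116): pledging 80 → total 270, payoff 36. No gain.
Developer 2 (pledges 30, payoff 86): dropping to 0 → total 160, payoff 0. No gain.
Developer 3 (pledges 80, payoff 36): dropping to 0 → total 110, payoff 0. No gain.
Developer 4 (pledges 80, payoff 36): dropping to 0 → total 110, payoff 0. No gain.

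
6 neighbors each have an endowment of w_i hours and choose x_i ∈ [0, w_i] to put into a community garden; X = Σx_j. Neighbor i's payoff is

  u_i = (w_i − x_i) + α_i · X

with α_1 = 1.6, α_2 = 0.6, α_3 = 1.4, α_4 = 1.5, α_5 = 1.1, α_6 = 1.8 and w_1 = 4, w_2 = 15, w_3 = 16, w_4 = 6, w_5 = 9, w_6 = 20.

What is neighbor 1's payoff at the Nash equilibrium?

∂u_i/∂x_i = α_i − 1, so neighbor i contributes w_i if α_i > 1, else 0.
α_i > 1 for i ∈ {1, 3, 4, 5, 6}; NE contributions (4, 0, 16, 6, 9, 20), X = 55.
u_1 = (4 − 4) + 1.6·55 = 88.

88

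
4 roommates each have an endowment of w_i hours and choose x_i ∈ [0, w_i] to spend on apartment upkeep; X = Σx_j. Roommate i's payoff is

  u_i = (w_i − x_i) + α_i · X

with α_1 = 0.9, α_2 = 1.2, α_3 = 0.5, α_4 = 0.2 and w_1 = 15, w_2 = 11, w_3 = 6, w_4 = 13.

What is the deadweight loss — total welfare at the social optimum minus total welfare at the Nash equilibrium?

∂u_i/∂x_i = α_i − 1, so roommate i contributes w_i if α_i > 1, else 0.
α_i > 1 for i ∈ {2}; NE contributions (0, 11, 0, 0), X = 11.
W^NE = Σw_i − X^NE + (Σα_i)·X^NE = 45 + 1.8·11 = 64.8.
Planner: ∂(Σu_j)/∂x_i = Σα_j − 1 = 1.8 > 0, so everyone contributes w_i; X^SO = 45, W^SO = 45 + 1.8·45 = 126.
Deadweight loss = 61.2.

61.2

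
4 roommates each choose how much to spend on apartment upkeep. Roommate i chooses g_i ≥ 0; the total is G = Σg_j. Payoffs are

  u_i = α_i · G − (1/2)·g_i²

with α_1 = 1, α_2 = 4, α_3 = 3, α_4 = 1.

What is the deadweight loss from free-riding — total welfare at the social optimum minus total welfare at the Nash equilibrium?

94.5

Roommate i's FOC: ∂u_i/∂g_i = α_i − g_i = 0, so g_i* = α_i.
NE contributions = (1, 4, 3, 1); G = 9.
W^NE = (Σα)·G − ½Σα_i² = 9² − ½·27 = 67.5.
Planner sets g_i = Σα_j = 9 for every i, so G^SO = 4·9 = 36.
W^SO = (Σα)·G^SO − ½·4·(Σα)² = (4/2)·9² = 162.
Deadweight loss = W^SO − W^NE = 94.5.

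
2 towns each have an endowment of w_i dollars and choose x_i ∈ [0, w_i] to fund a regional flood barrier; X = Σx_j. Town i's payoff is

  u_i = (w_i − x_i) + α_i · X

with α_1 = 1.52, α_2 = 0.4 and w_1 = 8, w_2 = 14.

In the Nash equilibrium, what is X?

∂u_i/∂x_i = α_i − 1, so town i contributes w_i if α_i > 1, else 0.
α_i > 1 for i ∈ {1}; NE contributions (8, 0), X = 8.

8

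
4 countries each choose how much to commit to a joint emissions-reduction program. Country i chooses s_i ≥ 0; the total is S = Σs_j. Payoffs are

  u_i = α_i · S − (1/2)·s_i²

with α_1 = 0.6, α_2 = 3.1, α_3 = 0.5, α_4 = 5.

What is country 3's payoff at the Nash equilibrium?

4.475

Country i's FOC: ∂u_i/∂s_i = α_i − s_i = 0, so s_i* = α_i.
NE contributions = (0.6, 3.1, 0.5, 5); S = 9.2.
u_3 = α_3·S − ½·(s_3)² = 0.5·9.2 − ½·0.5² = 4.475.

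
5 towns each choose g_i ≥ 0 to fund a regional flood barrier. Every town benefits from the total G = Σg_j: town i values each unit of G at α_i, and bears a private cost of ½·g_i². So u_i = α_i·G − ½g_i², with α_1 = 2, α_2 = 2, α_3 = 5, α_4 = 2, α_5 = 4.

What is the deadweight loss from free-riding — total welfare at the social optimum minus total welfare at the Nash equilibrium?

364

Town i's FOC: ∂u_i/∂g_i = α_i − g_i = 0, so g_i* = α_i.
NE contributions = (2, 2, 5, 2, 4); G = 15.
W^NE = (Σα)·G − ½Σα_i² = 15² − ½·53 = 198.5.
Planner sets g_i = Σα_j = 15 for every i, so G^SO = 5·15 = 75.
W^SO = (Σα)·G^SO − ½·5·(Σα)² = (5/2)·15² = 562.5.
Deadweight loss = W^SO − W^NE = 364.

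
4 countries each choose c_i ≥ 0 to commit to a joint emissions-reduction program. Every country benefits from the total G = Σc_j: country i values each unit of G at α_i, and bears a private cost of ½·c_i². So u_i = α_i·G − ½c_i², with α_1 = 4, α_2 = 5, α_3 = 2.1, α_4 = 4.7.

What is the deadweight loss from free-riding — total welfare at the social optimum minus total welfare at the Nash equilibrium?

Country i's FOC: ∂u_i/∂c_i = α_i − c_i = 0, so c_i* = α_i.
NE contributions = (4, 5, 2.1, 4.7); G = 15.8.
W^NE = (Σα)·G − ½Σα_i² = 15.8² − ½·67.5 = 215.89.
Planner sets c_i = Σα_j = 15.8 for every i, so G^SO = 4·15.8 = 63.2.
W^SO = (Σα)·G^SO − ½·4·(Σα)² = (4/2)·15.8² = 499.28.
Deadweight loss = W^SO − W^NE = 283.39.

283.39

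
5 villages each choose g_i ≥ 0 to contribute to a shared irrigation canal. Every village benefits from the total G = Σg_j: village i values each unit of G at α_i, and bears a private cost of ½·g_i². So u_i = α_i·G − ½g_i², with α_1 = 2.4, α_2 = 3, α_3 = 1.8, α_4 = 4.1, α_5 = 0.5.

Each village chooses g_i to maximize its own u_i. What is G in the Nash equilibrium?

11.8

Village i's FOC: ∂u_i/∂g_i = α_i − g_i = 0, so g_i* = α_i.
NE contributions = (2.4, 3, 1.8, 4.1, 0.5); G = 11.8.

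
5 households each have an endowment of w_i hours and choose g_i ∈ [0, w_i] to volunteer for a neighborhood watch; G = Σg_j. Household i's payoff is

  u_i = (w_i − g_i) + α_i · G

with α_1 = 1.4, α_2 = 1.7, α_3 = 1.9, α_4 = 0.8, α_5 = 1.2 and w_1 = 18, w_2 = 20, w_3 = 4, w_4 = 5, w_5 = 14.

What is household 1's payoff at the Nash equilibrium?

78.4

∂u_i/∂g_i = α_i − 1, so household i contributes w_i if α_i > 1, else 0.
α_i > 1 for i ∈ {1, 2, 3, 5}; NE contributions (18, 20, 4, 0, 14), G = 56.
u_1 = (18 − 18) + 1.4·56 = 78.4.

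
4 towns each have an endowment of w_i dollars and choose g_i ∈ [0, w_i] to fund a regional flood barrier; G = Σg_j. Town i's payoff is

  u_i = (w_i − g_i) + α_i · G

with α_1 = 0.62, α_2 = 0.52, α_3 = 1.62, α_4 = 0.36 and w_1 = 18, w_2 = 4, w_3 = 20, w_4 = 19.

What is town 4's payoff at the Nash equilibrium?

26.2

∂u_i/∂g_i = α_i − 1, so town i contributes w_i if α_i > 1, else 0.
α_i > 1 for i ∈ {3}; NE contributions (0, 0, 20, 0), G = 20.
u_4 = (19 − 0) + 0.36·20 = 26.2.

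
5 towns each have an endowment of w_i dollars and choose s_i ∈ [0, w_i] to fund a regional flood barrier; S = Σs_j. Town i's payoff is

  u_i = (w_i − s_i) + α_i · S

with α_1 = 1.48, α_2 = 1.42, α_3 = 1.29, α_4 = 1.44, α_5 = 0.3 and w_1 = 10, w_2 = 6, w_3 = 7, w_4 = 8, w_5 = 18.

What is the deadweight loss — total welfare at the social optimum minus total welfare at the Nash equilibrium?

∂u_i/∂s_i = α_i − 1, so town i contributes w_i if α_i > 1, else 0.
α_i > 1 for i ∈ {1, 2, 3, 4}; NE contributions (10, 6, 7, 8, 0), S = 31.
W^NE = Σw_i − S^NE + (Σα_i)·S^NE = 49 + 4.93·31 = 201.83.
Planner: ∂(Σu_j)/∂s_i = Σα_j − 1 = 4.93 > 0, so everyone contributes w_i; S^SO = 49, W^SO = 49 + 4.93·49 = 290.57.
Deadweight loss = 88.74.

88.74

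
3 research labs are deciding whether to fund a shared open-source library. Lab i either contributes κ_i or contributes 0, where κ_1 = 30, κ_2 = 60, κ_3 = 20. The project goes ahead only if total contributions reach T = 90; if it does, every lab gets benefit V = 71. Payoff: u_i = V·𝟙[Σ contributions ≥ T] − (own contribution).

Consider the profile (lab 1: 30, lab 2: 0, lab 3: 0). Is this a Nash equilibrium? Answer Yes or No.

No

Total = 30 < 90: not provided.
Lab 1 (pledges 30, payoff -30): dropping to 0 → total 0, payoff 0. Profitable deviation.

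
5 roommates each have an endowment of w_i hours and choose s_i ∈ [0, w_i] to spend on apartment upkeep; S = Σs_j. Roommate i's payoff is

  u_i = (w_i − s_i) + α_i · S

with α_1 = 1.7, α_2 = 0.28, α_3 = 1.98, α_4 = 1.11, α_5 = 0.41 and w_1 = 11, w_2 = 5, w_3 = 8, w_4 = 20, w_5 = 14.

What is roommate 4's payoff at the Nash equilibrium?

43.29

∂u_i/∂s_i = α_i − 1, so roommate i contributes w_i if α_i > 1, else 0.
α_i > 1 for i ∈ {1, 3, 4}; NE contributions (11, 0, 8, 20, 0), S = 39.
u_4 = (20 − 20) + 1.11·39 = 43.29.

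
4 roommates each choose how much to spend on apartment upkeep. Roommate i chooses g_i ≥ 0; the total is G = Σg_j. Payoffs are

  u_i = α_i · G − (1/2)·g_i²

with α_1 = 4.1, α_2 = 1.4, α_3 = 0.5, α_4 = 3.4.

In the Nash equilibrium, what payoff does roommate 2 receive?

12.18

Roommate i's FOC: ∂u_i/∂g_i = α_i − g_i = 0, so g_i* = α_i.
NE contributions = (4.1, 1.4, 0.5, 3.4); G = 9.4.
u_2 = α_2·G − ½·(g_2)² = 1.4·9.4 − ½·1.4² = 12.18.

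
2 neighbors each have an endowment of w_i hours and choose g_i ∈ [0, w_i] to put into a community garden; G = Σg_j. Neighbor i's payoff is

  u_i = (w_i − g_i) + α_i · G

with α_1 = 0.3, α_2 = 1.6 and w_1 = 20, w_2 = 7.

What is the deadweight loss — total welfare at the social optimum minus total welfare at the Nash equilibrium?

18

∂u_i/∂g_i = α_i − 1, so neighbor i contributes w_i if α_i > 1, else 0.
α_i > 1 for i ∈ {2}; NE contributions (0, 7), G = 7.
W^NE = Σw_i − G^NE + (Σα_i)·G^NE = 27 + 0.9·7 = 33.3.
Planner: ∂(Σu_j)/∂g_i = Σα_j − 1 = 0.9 > 0, so everyone contributes w_i; G^SO = 27, W^SO = 27 + 0.9·27 = 51.3.
Deadweight loss = 18.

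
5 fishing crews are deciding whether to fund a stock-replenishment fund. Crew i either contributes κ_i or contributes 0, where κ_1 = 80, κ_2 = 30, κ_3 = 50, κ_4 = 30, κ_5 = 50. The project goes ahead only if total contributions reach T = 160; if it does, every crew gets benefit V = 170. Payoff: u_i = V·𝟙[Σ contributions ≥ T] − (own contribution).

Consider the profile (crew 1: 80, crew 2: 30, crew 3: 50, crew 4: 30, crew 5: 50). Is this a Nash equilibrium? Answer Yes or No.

No

Total = 240 ≥ 160: provided.
Crew 1 (pledges 80, payoff 90): dropping to 0 → total 160, payoff 170. Profitable deviation.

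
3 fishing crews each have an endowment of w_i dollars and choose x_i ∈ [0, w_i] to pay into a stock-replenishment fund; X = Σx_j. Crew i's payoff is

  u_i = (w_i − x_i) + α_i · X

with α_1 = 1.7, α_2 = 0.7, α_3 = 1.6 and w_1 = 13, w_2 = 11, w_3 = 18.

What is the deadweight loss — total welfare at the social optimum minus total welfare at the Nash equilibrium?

∂u_i/∂x_i = α_i − 1, so crew i contributes w_i if α_i > 1, else 0.
α_i > 1 for i ∈ {1, 3}; NE contributions (13, 0, 18), X = 31.
W^NE = Σw_i − X^NE + (Σα_i)·X^NE = 42 + 3·31 = 135.
Planner: ∂(Σu_j)/∂x_i = Σα_j − 1 = 3 > 0, so everyone contributes w_i; X^SO = 42, W^SO = 42 + 3·42 = 168.
Deadweight loss = 33.

33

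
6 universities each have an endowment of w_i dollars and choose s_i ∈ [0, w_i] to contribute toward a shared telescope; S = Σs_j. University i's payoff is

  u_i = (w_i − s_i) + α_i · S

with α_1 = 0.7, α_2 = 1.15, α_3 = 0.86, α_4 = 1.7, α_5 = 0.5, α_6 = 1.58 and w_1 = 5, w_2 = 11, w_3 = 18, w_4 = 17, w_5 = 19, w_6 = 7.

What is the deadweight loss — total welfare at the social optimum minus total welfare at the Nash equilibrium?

∂u_i/∂s_i = α_i − 1, so university i contributes w_i if α_i > 1, else 0.
α_i > 1 for i ∈ {2, 4, 6}; NE contributions (0, 11, 0, 17, 0, 7), S = 35.
W^NE = Σw_i − S^NE + (Σα_i)·S^NE = 77 + 5.49·35 = 269.15.
Planner: ∂(Σu_j)/∂s_i = Σα_j − 1 = 5.49 > 0, so everyone contributes w_i; S^SO = 77, W^SO = 77 + 5.49·77 = 499.73.
Deadweight loss = 230.58.

230.58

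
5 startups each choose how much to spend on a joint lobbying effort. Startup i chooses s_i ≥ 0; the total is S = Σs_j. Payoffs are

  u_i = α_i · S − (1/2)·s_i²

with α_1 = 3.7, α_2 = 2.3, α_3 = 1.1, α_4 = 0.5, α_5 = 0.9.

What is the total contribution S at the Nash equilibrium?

8.5

Startup i's FOC: ∂u_i/∂s_i = α_i − s_i = 0, so s_i* = α_i.
NE contributions = (3.7, 2.3, 1.1, 0.5, 0.9); S = 8.5.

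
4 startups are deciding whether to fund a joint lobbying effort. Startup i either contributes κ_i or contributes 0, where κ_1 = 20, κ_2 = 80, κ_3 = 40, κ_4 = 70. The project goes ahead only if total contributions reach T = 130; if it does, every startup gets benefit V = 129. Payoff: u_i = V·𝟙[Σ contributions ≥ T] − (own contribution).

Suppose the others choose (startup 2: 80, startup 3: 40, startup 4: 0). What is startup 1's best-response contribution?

20

Others' total = 120. Contributing 20 brings total to 140 ≥ 130: gain V − κ_1 = 109.
Best response: 20.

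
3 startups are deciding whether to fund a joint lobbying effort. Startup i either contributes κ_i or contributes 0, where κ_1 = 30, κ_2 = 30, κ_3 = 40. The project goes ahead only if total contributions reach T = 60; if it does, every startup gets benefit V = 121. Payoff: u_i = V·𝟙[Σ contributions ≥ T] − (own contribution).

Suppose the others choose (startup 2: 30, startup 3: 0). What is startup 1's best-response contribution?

Others' total = 30. Contributing 30 brings total to 60 ≥ 60: gain V − κ_1 = 91.
Best response: 30.

30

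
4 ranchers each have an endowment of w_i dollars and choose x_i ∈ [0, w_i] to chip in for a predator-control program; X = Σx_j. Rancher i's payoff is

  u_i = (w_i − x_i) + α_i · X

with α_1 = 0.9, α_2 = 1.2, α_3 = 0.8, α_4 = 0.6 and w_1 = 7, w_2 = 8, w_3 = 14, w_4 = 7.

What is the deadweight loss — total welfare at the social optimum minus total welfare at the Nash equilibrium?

∂u_i/∂x_i = α_i − 1, so rancher i contributes w_i if α_i > 1, else 0.
α_i > 1 for i ∈ {2}; NE contributions (0, 8, 0, 0), X = 8.
W^NE = Σw_i − X^NE + (Σα_i)·X^NE = 36 + 2.5·8 = 56.
Planner: ∂(Σu_j)/∂x_i = Σα_j − 1 = 2.5 > 0, so everyone contributes w_i; X^SO = 36, W^SO = 36 + 2.5·36 = 126.
Deadweight loss = 70.

70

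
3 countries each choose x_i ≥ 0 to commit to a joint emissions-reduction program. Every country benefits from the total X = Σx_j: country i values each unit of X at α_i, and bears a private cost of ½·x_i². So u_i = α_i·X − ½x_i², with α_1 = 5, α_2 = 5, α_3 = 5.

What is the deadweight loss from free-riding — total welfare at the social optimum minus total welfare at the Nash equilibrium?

Country i's FOC: ∂u_i/∂x_i = α_i − x_i = 0, so x_i* = α_i.
NE contributions = (5, 5, 5); X = 15.
W^NE = (Σα)·X − ½Σα_i² = 15² − ½·75 = 187.5.
Planner sets x_i = Σα_j = 15 for every i, so X^SO = 3·15 = 45.
W^SO = (Σα)·X^SO − ½·3·(Σα)² = (3/2)·15² = 337.5.
Deadweight loss = W^SO − W^NE = 150.

150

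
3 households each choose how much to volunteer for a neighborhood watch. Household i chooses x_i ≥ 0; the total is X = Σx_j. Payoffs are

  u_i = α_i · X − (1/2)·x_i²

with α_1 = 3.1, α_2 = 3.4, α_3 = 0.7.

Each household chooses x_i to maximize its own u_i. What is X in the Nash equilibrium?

Household i's FOC: ∂u_i/∂x_i = α_i − x_i = 0, so x_i* = α_i.
NE contributions = (3.1, 3.4, 0.7); X = 7.2.

7.2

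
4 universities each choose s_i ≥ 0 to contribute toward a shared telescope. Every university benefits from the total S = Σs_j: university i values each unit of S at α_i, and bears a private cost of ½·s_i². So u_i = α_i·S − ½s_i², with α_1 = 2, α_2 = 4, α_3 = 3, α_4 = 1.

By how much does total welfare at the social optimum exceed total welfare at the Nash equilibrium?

University i's FOC: ∂u_i/∂s_i = α_i − s_i = 0, so s_i* = α_i.
NE contributions = (2, 4, 3, 1); S = 10.
W^NE = (Σα)·S − ½Σα_i² = 10² − ½·30 = 85.
Planner sets s_i = Σα_j = 10 for every i, so S^SO = 4·10 = 40.
W^SO = (Σα)·S^SO − ½·4·(Σα)² = (4/2)·10² = 200.
Deadweight loss = W^SO − W^NE = 115.

115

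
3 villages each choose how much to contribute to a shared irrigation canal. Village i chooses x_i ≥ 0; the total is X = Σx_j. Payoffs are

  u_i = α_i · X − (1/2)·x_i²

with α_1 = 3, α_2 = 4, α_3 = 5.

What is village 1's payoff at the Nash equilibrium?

31.5

Village i's FOC: ∂u_i/∂x_i = α_i − x_i = 0, so x_i* = α_i.
NE contributions = (3, 4, 5); X = 12.
u_1 = α_1·X − ½·(x_1)² = 3·12 − ½·3² = 31.5.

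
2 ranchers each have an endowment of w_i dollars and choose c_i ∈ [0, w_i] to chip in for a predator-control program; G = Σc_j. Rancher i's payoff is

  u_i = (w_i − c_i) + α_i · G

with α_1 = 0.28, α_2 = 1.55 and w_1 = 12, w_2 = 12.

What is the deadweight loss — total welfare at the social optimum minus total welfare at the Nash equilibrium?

∂u_i/∂c_i = α_i − 1, so rancher i contributes w_i if α_i > 1, else 0.
α_i > 1 for i ∈ {2}; NE contributions (0, 12), G = 12.
W^NE = Σw_i − G^NE + (Σα_i)·G^NE = 24 + 0.83·12 = 33.96.
Planner: ∂(Σu_j)/∂c_i = Σα_j − 1 = 0.83 > 0, so everyone contributes w_i; G^SO = 24, W^SO = 24 + 0.83·24 = 43.92.
Deadweight loss = 9.96.

9.96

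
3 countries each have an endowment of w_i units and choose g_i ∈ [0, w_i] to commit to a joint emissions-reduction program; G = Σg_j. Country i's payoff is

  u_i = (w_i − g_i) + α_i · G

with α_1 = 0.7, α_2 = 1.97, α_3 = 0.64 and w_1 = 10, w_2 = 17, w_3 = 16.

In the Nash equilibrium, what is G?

∂u_i/∂g_i = α_i − 1, so country i contributes w_i if α_i > 1, else 0.
α_i > 1 for i ∈ {2}; NE contributions (0, 17, 0), G = 17.

17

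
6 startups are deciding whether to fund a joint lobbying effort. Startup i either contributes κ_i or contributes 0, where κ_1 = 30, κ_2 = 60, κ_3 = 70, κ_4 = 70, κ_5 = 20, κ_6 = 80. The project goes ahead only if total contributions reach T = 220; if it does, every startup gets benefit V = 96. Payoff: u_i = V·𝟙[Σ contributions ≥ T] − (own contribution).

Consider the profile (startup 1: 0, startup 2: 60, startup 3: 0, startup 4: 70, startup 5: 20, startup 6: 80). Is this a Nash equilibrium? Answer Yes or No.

Yes

Total = 230 ≥ 220: provided.
Startup 1 (pledges 0, payoff 96): pledging 30 → total 260, payoff 66. No gain.
Startup 2 (pledges 60, payoff 36): dropping to 0 → total 170, payoff 0. No gain.
Startup 3 (pledges 0, payoff 96): pledging 70 → total 300, payoff 26. No gain.
Startup 4 (pledges 70, payoff 26): dropping to 0 → total 160, payoff 0. No gain.
Startup 5 (pledges 20, payoff 76): dropping to 0 → total 210, payoff 0. No gain.
Startup 6 (pledges 80, payoff 16): dropping to 0 → total 150, payoff 0. No gain.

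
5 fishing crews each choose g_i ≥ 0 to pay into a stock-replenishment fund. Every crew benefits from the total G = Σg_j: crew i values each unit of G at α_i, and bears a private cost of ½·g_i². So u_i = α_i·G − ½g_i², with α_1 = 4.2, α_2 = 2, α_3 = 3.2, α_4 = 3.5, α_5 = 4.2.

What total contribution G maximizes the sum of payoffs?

85.5

Planner FOC: ∂(Σu_j)/∂g_i = (Σα_j) − g_i = 0, so g_i^SO = Σα_j = 17.1 for every i; G^SO = 85.5.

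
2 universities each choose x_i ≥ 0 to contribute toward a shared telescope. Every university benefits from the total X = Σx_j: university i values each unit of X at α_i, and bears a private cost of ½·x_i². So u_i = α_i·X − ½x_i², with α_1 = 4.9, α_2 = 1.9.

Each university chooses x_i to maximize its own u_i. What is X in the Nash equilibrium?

6.8

University i's FOC: ∂u_i/∂x_i = α_i − x_i = 0, so x_i* = α_i.
NE contributions = (4.9, 1.9); X = 6.8.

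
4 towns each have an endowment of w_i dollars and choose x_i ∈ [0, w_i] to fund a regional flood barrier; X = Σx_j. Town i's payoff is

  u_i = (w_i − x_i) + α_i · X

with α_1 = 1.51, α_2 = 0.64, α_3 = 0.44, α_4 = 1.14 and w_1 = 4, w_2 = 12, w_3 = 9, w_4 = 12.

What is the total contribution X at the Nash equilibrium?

16

∂u_i/∂x_i = α_i − 1, so town i contributes w_i if α_i > 1, else 0.
α_i > 1 for i ∈ {1, 4}; NE contributions (4, 0, 0, 12), X = 16.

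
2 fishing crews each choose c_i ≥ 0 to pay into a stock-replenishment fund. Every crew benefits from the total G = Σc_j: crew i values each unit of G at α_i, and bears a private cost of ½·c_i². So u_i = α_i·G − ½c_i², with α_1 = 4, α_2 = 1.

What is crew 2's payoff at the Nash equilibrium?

4.5

Crew i's FOC: ∂u_i/∂c_i = α_i − c_i = 0, so c_i* = α_i.
NE contributions = (4, 1); G = 5.
u_2 = α_2·G − ½·(c_2)² = 1·5 − ½·1² = 4.5.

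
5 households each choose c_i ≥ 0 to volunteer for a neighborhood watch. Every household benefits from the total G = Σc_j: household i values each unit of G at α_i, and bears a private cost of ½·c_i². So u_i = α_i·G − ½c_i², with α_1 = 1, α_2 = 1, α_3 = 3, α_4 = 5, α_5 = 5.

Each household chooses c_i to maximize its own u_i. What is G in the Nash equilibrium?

15

Household i's FOC: ∂u_i/∂c_i = α_i − c_i = 0, so c_i* = α_i.
NE contributions = (1, 1, 3, 5, 5); G = 15.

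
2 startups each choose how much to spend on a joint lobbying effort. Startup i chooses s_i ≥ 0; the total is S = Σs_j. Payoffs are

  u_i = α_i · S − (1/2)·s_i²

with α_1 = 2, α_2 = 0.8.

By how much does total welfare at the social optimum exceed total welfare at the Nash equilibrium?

Startup i's FOC: ∂u_i/∂s_i = α_i − s_i = 0, so s_i* = α_i.
NE contributions = (2, 0.8); S = 2.8.
W^NE = (Σα)·S − ½Σα_i² = 2.8² − ½·4.64 = 5.52.
Planner sets s_i = Σα_j = 2.8 for every i, so S^SO = 2·2.8 = 5.6.
W^SO = (Σα)·S^SO − ½·2·(Σα)² = (2/2)·2.8² = 7.84.
Deadweight loss = W^SO − W^NE = 2.32.

2.32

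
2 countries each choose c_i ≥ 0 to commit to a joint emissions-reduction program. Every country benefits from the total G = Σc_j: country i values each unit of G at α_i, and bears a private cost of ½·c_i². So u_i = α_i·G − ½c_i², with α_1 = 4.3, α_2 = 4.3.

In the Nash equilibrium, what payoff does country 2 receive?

Country i's FOC: ∂u_i/∂c_i = α_i − c_i = 0, so c_i* = α_i.
NE contributions = (4.3, 4.3); G = 8.6.
u_2 = α_2·G − ½·(c_2)² = 4.3·8.6 − ½·4.3² = 27.735.

27.735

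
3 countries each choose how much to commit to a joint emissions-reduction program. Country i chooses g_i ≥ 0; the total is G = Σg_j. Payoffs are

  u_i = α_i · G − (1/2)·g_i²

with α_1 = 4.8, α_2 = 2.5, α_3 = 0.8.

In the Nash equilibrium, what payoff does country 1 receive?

27.36

Country i's FOC: ∂u_i/∂g_i = α_i − g_i = 0, so g_i* = α_i.
NE contributions = (4.8, 2.5, 0.8); G = 8.1.
u_1 = α_1·G − ½·(g_1)² = 4.8·8.1 − ½·4.8² = 27.36.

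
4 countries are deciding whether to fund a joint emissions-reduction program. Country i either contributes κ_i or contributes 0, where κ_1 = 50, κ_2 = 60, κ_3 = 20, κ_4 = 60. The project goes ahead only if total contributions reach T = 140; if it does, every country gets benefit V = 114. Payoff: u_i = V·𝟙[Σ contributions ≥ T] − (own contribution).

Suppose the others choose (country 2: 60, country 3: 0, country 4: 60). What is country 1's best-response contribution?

Others' total = 120. Contributing 50 brings total to 170 ≥ 140: gain V − κ_1 = 64.
Best response: 50.

50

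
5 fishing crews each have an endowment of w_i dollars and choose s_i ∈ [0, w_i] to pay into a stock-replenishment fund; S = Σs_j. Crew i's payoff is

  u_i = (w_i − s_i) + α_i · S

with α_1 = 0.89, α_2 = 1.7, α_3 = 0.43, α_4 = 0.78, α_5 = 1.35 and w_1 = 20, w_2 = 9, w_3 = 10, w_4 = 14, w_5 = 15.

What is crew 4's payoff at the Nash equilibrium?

∂u_i/∂s_i = α_i − 1, so crew i contributes w_i if α_i > 1, else 0.
α_i > 1 for i ∈ {2, 5}; NE contributions (0, 9, 0, 0, 15), S = 24.
u_4 = (14 − 0) + 0.78·24 = 32.72.

32.72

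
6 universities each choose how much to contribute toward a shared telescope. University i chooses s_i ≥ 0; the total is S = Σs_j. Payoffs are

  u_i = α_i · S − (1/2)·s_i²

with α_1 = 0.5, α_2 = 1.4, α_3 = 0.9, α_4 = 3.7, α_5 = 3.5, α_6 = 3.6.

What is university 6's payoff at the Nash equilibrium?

University i's FOC: ∂u_i/∂s_i = α_i − s_i = 0, so s_i* = α_i.
NE contributions = (0.5, 1.4, 0.9, 3.7, 3.5, 3.6); S = 13.6.
u_6 = α_6·S − ½·(s_6)² = 3.6·13.6 − ½·3.6² = 42.48.

42.48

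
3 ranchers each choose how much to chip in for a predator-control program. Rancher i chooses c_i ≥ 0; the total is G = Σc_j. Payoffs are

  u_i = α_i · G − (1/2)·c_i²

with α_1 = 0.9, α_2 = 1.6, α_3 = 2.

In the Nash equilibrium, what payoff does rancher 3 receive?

Rancher i's FOC: ∂u_i/∂c_i = α_i − c_i = 0, so c_i* = α_i.
NE contributions = (0.9, 1.6, 2); G = 4.5.
u_3 = α_3·G − ½·(c_3)² = 2·4.5 − ½·2² = 7.

7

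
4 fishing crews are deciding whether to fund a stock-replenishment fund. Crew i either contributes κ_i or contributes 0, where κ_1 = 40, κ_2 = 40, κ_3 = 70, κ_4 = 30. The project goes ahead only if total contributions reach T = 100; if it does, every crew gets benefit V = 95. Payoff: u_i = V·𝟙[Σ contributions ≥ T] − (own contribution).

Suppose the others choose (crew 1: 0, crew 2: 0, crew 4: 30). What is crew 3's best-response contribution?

70

Others' total = 30. Contributing 70 brings total to 100 ≥ 100: gain V − κ_3 = 25.
Best response: 70.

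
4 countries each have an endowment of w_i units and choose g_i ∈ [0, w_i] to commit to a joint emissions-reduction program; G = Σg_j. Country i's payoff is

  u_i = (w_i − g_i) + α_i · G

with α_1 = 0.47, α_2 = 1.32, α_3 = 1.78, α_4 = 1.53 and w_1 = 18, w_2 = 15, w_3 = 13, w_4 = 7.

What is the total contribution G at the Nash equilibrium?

35

∂u_i/∂g_i = α_i − 1, so country i contributes w_i if α_i > 1, else 0.
α_i > 1 for i ∈ {2, 3, 4}; NE contributions (0, 15, 13, 7), G = 35.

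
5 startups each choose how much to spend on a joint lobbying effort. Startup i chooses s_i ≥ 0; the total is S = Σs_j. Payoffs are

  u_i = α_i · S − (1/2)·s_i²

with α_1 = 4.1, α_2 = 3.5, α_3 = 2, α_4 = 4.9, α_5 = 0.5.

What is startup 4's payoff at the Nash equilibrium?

Startup i's FOC: ∂u_i/∂s_i = α_i − s_i = 0, so s_i* = α_i.
NE contributions = (4.1, 3.5, 2, 4.9, 0.5); S = 15.
u_4 = α_4·S − ½·(s_4)² = 4.9·15 − ½·4.9² = 61.495.

61.495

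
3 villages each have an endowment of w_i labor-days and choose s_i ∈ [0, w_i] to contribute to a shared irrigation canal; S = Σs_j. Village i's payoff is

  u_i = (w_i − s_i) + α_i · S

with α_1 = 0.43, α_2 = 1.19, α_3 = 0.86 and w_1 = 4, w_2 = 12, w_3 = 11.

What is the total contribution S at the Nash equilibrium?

∂u_i/∂s_i = α_i − 1, so village i contributes w_i if α_i > 1, else 0.
α_i > 1 for i ∈ {2}; NE contributions (0, 12, 0), S = 12.

12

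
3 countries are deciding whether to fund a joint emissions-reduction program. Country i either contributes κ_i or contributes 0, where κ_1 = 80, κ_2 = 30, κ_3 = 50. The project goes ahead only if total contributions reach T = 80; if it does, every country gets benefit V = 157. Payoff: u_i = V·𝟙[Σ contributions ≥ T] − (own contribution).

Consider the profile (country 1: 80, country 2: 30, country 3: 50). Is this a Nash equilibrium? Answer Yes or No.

No

Total = 160 ≥ 80: provided.
Country 1 (pledges 80, payoff 77): dropping to 0 → total 80, payoff 157. Profitable deviation.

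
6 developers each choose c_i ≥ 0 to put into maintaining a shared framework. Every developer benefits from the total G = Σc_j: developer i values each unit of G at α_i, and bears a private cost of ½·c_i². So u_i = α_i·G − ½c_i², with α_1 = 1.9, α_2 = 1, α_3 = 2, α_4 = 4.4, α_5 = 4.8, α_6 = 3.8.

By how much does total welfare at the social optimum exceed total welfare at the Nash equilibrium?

Developer i's FOC: ∂u_i/∂c_i = α_i − c_i = 0, so c_i* = α_i.
NE contributions = (1.9, 1, 2, 4.4, 4.8, 3.8); G = 17.9.
W^NE = (Σα)·G − ½Σα_i² = 17.9² − ½·65.45 = 287.685.
Planner sets c_i = Σα_j = 17.9 for every i, so G^SO = 6·17.9 = 107.4.
W^SO = (Σα)·G^SO − ½·6·(Σα)² = (6/2)·17.9² = 961.23.
Deadweight loss = W^SO − W^NE = 673.545.

673.545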